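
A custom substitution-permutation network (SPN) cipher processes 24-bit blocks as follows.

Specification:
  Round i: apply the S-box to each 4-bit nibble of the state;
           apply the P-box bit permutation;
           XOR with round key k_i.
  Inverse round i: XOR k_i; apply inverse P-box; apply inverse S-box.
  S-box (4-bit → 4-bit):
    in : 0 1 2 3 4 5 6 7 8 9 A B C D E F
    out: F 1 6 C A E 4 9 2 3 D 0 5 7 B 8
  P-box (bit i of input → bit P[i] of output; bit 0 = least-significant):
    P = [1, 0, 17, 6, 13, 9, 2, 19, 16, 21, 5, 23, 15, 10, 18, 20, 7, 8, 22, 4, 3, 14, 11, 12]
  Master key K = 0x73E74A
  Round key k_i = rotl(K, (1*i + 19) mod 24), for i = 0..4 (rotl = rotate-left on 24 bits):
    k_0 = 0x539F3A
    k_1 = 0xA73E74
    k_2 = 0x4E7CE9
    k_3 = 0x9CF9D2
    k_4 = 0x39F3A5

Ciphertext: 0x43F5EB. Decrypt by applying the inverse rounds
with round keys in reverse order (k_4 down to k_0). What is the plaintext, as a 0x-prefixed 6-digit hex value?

0x43164A

s_0 = ciphertext = 0x43F5EB
s_1 = InvRound(s_0, k_4) = 0x16485A
s_2 = InvRound(s_1, k_3) = 0x791F76
s_3 = InvRound(s_2, k_2) = 0x9E39DD
s_4 = InvRound(s_3, k_1) = 0x194D48
s_5 = InvRound(s_4, k_0) = 0x43164A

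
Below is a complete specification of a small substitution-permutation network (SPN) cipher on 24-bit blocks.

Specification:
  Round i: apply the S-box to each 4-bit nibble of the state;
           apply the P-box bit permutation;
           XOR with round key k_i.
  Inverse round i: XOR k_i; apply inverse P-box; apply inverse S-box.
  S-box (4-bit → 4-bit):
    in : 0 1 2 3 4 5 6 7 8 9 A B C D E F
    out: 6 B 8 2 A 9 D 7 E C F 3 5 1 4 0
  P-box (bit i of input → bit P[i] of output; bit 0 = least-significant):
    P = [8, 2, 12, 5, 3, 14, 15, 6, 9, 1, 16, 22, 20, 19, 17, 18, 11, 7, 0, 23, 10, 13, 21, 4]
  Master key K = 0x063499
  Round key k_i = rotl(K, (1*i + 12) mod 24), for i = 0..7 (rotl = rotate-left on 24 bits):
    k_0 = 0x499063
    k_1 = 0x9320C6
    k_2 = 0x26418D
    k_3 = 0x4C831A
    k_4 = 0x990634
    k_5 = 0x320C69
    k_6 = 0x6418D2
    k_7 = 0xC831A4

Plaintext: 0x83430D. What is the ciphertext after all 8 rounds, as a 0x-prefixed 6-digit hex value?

0x8053D0

s_0 = plaintext = 0x83430D
s_1 = Round(s_0, k_0) = 0x6571F1
s_2 = Round(s_1, k_1) = 0x692FF0
s_3 = Round(s_2, k_2) = 0x825598
s_4 = Round(s_3, k_3) = 0xB8316E
s_5 = Round(s_4, k_4) = 0x51B0FF
s_6 = Round(s_5, k_5) = 0xAB00FB
s_7 = Round(s_6, k_6) = 0x4F3544
s_8 = Round(s_7, k_7) = 0x8053D0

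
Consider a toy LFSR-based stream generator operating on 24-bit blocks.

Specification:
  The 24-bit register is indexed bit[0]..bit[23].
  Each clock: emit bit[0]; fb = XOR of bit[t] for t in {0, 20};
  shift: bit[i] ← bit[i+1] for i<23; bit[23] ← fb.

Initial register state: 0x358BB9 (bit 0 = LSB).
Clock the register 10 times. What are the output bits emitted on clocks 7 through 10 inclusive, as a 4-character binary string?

0111

reg_0 = 0x358BB9
clock 1: out=1, reg = 0x1AC5DC
clock 2: out=0, reg = 0x8D62EE
clock 3: out=0, reg = 0x46B177
clock 4: out=1, reg = 0xA358BB
clock 5: out=1, reg = 0xD1AC5D
clock 6: out=1, reg = 0x68D62E
clock 7: out=0, reg = 0x346B17
clock 8: out=1, reg = 0x1A358B
clock 9: out=1, reg = 0x0D1AC5
clock 10: out=1, reg = 0x868D62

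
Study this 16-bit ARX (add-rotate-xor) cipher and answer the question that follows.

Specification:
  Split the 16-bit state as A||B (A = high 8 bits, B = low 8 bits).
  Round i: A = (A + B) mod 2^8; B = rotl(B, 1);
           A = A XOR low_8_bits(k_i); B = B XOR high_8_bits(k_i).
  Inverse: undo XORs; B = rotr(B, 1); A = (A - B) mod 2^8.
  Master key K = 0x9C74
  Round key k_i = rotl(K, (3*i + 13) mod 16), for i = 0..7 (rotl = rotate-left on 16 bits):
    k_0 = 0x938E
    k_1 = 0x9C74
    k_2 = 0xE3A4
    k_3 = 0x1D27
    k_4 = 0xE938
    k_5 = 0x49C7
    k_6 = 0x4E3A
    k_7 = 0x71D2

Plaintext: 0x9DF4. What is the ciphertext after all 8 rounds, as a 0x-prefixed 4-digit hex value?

s_0 = plaintext = 0x9DF4
s_1 = Round(s_0, k_0) = 0x1F7A
s_2 = Round(s_1, k_1) = 0xED68
s_3 = Round(s_2, k_2) = 0xF133
s_4 = Round(s_3, k_3) = 0x037B
s_5 = Round(s_4, k_4) = 0x461F
s_6 = Round(s_5, k_5) = 0xA277
s_7 = Round(s_6, k_6) = 0x23A0
s_8 = Round(s_7, k_7) = 0x1130

0x1130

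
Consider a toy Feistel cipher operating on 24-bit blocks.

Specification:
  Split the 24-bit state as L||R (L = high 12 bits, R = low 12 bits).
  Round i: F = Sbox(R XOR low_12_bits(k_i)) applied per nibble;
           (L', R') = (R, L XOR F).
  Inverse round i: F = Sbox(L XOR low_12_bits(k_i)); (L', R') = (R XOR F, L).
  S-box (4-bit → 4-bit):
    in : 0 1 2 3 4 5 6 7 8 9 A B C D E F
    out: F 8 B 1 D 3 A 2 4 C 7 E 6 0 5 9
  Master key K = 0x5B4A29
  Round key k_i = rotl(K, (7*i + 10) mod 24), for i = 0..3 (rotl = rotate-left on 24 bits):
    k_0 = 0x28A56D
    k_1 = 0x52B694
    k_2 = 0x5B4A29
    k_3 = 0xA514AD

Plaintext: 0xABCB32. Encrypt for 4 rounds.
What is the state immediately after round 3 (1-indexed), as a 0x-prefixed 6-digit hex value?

0x7BAF44

s_0 = plaintext = 0xABCB32
s_1 = Round(s_0, k_0) = 0xB32F85
s_2 = Round(s_1, k_1) = 0xF857BA
s_3 = Round(s_2, k_2) = 0x7BAF44
s_4 = Round(s_3, k_3) = 0xF449E6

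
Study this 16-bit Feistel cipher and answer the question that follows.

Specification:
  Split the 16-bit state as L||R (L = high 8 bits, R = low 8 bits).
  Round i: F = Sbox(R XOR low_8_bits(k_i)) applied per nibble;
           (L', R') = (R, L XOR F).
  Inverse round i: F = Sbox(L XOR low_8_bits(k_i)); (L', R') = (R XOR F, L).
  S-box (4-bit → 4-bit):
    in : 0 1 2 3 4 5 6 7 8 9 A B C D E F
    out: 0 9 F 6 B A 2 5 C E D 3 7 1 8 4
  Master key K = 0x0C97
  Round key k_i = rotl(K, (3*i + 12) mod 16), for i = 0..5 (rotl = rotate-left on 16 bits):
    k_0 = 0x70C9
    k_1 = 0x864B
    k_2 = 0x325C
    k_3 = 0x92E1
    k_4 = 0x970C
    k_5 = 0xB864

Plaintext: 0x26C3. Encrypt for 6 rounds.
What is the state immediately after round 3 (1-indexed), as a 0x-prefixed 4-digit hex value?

0xE31F

s_0 = plaintext = 0x26C3
s_1 = Round(s_0, k_0) = 0xC32B
s_2 = Round(s_1, k_1) = 0x2BE3
s_3 = Round(s_2, k_2) = 0xE31F
s_4 = Round(s_3, k_3) = 0x1FAB
s_5 = Round(s_4, k_4) = 0xABCA
s_6 = Round(s_5, k_5) = 0xCA73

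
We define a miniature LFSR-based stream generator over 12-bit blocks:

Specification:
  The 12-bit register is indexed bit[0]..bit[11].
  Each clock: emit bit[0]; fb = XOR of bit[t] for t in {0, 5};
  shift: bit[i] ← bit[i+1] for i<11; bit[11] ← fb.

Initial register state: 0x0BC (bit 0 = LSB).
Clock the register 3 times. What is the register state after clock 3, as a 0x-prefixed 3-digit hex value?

reg_0 = 0x0BC
clock 1: out=0, reg = 0x85E
clock 2: out=0, reg = 0x42F
clock 3: out=1, reg = 0x217

0x217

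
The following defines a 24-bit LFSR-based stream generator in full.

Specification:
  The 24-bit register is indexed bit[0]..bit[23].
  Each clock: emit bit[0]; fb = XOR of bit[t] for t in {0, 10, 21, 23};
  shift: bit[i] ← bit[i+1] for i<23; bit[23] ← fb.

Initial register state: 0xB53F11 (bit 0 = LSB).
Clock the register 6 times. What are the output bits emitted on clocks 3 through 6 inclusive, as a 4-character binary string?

reg_0 = 0xB53F11
clock 1: out=1, reg = 0x5A9F88
clock 2: out=0, reg = 0xAD4FC4
clock 3: out=0, reg = 0xD6A7E2
clock 4: out=0, reg = 0x6B53F1
clock 5: out=1, reg = 0x35A9F8
clock 6: out=0, reg = 0x9AD4FC

0010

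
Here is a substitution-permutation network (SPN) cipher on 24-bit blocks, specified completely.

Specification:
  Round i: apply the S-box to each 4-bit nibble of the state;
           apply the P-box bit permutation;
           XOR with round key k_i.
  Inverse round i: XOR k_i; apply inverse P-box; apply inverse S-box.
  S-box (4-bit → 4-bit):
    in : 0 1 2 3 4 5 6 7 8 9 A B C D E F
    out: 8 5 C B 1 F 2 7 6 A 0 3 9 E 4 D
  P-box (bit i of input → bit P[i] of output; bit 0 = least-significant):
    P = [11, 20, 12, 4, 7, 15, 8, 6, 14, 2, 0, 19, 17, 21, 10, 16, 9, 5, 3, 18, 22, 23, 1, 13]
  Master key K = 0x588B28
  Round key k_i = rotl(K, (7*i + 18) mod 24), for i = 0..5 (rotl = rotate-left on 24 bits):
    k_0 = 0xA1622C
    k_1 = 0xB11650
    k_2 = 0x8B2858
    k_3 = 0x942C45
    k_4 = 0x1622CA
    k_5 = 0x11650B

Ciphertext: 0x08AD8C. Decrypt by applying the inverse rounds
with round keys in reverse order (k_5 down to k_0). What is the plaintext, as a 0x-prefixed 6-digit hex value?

s_0 = ciphertext = 0x08AD8C
s_1 = InvRound(s_0, k_5) = 0xEA05BB
s_2 = InvRound(s_1, k_4) = 0x338229
s_3 = InvRound(s_2, k_3) = 0x955694
s_4 = InvRound(s_3, k_2) = 0x0F13C7
s_5 = InvRound(s_4, k_1) = 0x807D19
s_6 = InvRound(s_5, k_0) = 0xABD8EF

0xABD8EF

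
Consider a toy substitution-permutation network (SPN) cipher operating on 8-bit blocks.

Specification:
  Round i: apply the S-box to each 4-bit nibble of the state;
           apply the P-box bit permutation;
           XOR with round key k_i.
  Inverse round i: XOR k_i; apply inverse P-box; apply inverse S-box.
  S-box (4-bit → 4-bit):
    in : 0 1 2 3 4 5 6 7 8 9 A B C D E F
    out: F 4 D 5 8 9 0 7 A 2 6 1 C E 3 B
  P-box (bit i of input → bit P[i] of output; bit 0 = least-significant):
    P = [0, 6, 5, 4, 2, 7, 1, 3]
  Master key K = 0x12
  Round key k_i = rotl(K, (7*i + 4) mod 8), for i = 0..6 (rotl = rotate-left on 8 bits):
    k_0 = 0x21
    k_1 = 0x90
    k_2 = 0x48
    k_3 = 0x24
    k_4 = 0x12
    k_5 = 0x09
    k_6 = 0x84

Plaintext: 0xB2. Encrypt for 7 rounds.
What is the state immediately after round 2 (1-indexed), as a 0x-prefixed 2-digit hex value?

s_0 = plaintext = 0xB2
s_1 = Round(s_0, k_0) = 0x14
s_2 = Round(s_1, k_1) = 0x82
s_3 = Round(s_2, k_2) = 0xF1
s_4 = Round(s_3, k_3) = 0x88
s_5 = Round(s_4, k_4) = 0xCA
s_6 = Round(s_5, k_5) = 0x63
s_7 = Round(s_6, k_6) = 0xA5

0x82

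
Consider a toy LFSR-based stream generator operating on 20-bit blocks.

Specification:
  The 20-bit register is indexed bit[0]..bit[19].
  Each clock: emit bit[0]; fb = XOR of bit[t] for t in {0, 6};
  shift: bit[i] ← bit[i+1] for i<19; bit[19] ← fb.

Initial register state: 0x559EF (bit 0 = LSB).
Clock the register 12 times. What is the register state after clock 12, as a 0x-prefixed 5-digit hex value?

0xC8855

reg_0 = 0x559EF
clock 1: out=1, reg = 0x2ACF7
clock 2: out=1, reg = 0x1567B
clock 3: out=1, reg = 0x0AB3D
clock 4: out=1, reg = 0x8559E
clock 5: out=0, reg = 0x42ACF
clock 6: out=1, reg = 0x21567
clock 7: out=1, reg = 0x10AB3
clock 8: out=1, reg = 0x88559
clock 9: out=1, reg = 0x442AC
clock 10: out=0, reg = 0x22156
clock 11: out=0, reg = 0x910AB
clock 12: out=1, reg = 0xC8855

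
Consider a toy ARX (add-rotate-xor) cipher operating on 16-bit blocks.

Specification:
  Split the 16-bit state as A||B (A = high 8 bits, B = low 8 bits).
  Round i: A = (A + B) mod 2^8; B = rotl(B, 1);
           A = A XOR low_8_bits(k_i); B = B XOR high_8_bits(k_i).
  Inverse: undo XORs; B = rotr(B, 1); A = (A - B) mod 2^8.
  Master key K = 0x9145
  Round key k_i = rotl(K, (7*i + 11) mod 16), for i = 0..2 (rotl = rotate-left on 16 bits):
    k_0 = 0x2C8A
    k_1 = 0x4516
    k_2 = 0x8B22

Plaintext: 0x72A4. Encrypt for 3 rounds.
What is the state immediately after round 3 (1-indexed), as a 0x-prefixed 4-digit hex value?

0x8494

s_0 = plaintext = 0x72A4
s_1 = Round(s_0, k_0) = 0x9C65
s_2 = Round(s_1, k_1) = 0x178F
s_3 = Round(s_2, k_2) = 0x8494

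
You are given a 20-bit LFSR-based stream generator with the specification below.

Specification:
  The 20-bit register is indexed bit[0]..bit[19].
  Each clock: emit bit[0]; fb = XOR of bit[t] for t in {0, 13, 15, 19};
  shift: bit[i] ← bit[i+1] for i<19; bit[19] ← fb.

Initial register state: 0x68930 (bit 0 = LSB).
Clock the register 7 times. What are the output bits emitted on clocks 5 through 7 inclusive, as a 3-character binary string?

reg_0 = 0x68930
clock 1: out=0, reg = 0xB4498
clock 2: out=0, reg = 0xDA24C
clock 3: out=0, reg = 0xED126
clock 4: out=0, reg = 0x76893
clock 5: out=1, reg = 0x3B449
clock 6: out=1, reg = 0x9DA24
clock 7: out=0, reg = 0x4ED12

110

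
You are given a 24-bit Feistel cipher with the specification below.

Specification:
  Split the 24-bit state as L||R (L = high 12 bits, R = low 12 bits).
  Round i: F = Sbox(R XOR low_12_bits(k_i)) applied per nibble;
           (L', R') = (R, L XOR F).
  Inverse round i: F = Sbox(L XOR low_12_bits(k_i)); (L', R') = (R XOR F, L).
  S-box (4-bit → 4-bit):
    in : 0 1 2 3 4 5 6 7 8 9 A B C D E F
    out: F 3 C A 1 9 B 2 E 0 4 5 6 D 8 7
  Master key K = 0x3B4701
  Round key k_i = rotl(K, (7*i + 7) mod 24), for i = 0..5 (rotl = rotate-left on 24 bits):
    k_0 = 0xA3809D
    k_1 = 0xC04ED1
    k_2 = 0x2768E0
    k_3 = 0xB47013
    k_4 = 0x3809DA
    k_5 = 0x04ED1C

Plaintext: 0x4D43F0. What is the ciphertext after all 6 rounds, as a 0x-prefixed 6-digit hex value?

0x31F3E8

s_0 = plaintext = 0x4D43F0
s_1 = Round(s_0, k_0) = 0x3F0E69
s_2 = Round(s_1, k_1) = 0xE69CAE
s_3 = Round(s_2, k_2) = 0xCAEF71
s_4 = Round(s_3, k_3) = 0xF71B12
s_5 = Round(s_4, k_4) = 0xB1231F
s_6 = Round(s_5, k_5) = 0x31F3E8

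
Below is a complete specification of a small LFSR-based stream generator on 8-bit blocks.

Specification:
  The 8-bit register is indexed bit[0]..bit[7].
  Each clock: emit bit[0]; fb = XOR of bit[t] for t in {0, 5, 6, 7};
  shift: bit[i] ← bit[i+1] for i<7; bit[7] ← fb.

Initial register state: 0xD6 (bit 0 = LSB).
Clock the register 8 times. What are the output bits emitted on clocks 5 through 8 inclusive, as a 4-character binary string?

1011

reg_0 = 0xD6
clock 1: out=0, reg = 0x6B
clock 2: out=1, reg = 0xB5
clock 3: out=1, reg = 0xDA
clock 4: out=0, reg = 0x6D
clock 5: out=1, reg = 0xB6
clock 6: out=0, reg = 0x5B
clock 7: out=1, reg = 0x2D
clock 8: out=1, reg = 0x16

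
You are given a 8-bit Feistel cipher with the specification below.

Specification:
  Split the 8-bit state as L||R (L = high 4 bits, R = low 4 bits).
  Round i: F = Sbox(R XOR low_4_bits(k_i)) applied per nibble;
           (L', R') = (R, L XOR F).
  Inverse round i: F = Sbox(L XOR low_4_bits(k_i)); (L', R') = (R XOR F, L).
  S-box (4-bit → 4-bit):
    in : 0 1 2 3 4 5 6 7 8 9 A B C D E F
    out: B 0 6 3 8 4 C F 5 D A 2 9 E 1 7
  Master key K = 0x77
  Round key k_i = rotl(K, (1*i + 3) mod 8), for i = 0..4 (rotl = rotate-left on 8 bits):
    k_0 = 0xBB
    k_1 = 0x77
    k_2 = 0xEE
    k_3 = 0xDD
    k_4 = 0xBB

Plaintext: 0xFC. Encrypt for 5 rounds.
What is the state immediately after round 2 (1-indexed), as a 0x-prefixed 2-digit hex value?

0x03

s_0 = plaintext = 0xFC
s_1 = Round(s_0, k_0) = 0xC0
s_2 = Round(s_1, k_1) = 0x03
s_3 = Round(s_2, k_2) = 0x3E
s_4 = Round(s_3, k_3) = 0xE0
s_5 = Round(s_4, k_4) = 0x0C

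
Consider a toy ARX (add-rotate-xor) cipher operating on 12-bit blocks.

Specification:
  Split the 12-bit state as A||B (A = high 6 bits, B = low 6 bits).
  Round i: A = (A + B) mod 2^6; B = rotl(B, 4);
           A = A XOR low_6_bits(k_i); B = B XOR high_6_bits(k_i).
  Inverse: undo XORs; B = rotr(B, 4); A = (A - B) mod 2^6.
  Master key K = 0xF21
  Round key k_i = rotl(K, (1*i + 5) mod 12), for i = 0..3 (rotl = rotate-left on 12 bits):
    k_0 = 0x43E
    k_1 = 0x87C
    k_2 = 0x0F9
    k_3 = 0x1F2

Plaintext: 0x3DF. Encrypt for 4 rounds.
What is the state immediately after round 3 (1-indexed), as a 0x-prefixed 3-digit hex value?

s_0 = plaintext = 0x3DF
s_1 = Round(s_0, k_0) = 0x427
s_2 = Round(s_1, k_1) = 0x2D8
s_3 = Round(s_2, k_2) = 0x685
s_4 = Round(s_3, k_3) = 0xB56

0x685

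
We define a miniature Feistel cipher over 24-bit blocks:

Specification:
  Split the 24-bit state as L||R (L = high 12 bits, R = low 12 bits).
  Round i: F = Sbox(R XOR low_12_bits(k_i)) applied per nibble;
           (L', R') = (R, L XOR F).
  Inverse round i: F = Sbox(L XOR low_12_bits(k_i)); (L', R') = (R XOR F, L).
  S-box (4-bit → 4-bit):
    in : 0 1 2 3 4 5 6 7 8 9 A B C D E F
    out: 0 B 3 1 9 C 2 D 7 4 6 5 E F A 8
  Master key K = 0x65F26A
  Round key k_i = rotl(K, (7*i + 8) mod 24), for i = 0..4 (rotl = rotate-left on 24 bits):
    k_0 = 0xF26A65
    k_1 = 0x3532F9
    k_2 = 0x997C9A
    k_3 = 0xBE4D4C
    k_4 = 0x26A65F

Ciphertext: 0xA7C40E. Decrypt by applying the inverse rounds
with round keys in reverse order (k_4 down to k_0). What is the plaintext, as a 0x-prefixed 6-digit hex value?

s_0 = ciphertext = 0xA7C40E
s_1 = InvRound(s_0, k_4) = 0xA3FA7C
s_2 = InvRound(s_1, k_3) = 0x7ADA3F
s_3 = InvRound(s_2, k_2) = 0xF227AD
s_4 = InvRound(s_3, k_1) = 0x858F22
s_5 = InvRound(s_4, k_0) = 0xC3D858

0xC3D858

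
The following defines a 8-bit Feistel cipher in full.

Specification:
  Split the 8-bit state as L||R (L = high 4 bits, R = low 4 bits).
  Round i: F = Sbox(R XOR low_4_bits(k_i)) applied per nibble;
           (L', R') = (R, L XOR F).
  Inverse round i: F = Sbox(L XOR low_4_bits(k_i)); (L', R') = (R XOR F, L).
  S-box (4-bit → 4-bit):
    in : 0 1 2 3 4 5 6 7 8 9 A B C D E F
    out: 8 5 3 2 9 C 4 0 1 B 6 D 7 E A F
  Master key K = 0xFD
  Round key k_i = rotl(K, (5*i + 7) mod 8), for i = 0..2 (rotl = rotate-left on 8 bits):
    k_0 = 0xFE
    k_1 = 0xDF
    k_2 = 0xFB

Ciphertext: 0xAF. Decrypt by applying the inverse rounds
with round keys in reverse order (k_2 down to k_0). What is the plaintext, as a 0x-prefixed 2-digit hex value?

s_0 = ciphertext = 0xAF
s_1 = InvRound(s_0, k_2) = 0xAA
s_2 = InvRound(s_1, k_1) = 0x6A
s_3 = InvRound(s_2, k_0) = 0xB6

0xB6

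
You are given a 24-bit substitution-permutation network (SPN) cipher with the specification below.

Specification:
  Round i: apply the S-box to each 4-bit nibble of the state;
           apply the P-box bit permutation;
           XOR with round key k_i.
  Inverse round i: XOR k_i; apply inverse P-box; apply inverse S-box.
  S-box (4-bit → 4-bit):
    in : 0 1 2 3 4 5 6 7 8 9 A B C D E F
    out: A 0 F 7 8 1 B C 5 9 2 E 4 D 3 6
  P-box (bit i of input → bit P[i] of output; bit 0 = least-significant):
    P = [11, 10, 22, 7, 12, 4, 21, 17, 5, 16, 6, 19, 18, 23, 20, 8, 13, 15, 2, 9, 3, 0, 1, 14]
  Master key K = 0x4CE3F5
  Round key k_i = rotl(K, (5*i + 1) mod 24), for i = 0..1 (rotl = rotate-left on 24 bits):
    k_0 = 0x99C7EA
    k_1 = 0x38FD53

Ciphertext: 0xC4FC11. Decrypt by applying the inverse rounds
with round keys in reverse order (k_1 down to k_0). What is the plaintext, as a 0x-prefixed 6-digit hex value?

s_0 = ciphertext = 0xC4FC11
s_1 = InvRound(s_0, k_1) = 0xC127CC
s_2 = InvRound(s_1, k_0) = 0x73C91C

0x73C91C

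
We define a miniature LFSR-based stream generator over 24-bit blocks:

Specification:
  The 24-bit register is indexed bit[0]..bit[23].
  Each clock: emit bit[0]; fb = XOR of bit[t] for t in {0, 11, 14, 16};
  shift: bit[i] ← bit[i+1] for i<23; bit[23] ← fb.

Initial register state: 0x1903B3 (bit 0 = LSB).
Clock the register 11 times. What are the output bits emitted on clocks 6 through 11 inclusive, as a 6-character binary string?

101110

reg_0 = 0x1903B3
clock 1: out=1, reg = 0x0C81D9
clock 2: out=1, reg = 0x8640EC
clock 3: out=0, reg = 0xC32076
clock 4: out=0, reg = 0xE1903B
clock 5: out=1, reg = 0x70C81D
clock 6: out=1, reg = 0xB8640E
clock 7: out=0, reg = 0xDC3207
clock 8: out=1, reg = 0xEE1903
clock 9: out=1, reg = 0x770C81
clock 10: out=1, reg = 0xBB8640
clock 11: out=0, reg = 0xDDC320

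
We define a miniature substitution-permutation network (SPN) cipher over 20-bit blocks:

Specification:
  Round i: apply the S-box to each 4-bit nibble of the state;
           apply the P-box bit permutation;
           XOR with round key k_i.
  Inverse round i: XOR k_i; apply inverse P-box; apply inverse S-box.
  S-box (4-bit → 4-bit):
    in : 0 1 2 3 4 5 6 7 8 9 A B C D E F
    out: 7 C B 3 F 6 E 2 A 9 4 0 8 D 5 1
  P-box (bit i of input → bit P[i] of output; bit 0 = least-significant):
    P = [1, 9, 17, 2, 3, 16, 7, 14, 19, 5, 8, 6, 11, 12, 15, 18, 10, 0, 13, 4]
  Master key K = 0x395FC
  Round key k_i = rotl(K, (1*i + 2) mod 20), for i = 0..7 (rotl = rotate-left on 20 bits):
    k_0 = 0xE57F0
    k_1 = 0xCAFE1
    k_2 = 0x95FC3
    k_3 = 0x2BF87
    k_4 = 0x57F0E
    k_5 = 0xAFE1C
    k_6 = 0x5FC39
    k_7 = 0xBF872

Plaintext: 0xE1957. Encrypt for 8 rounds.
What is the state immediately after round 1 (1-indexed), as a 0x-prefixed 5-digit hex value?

0x3F130

s_0 = plaintext = 0xE1957
s_1 = Round(s_0, k_0) = 0x3F130
s_2 = Round(s_1, k_1) = 0xFA0AA
s_3 = Round(s_2, k_2) = 0x3DA63
s_4 = Round(s_3, k_3) = 0x77004
s_5 = Round(s_4, k_4) = 0xE6CA1
s_6 = Round(s_5, k_5) = 0xC4AD8
s_7 = Round(s_6, k_6) = 0x127A5
s_8 = Round(s_7, k_7) = 0xDC2C2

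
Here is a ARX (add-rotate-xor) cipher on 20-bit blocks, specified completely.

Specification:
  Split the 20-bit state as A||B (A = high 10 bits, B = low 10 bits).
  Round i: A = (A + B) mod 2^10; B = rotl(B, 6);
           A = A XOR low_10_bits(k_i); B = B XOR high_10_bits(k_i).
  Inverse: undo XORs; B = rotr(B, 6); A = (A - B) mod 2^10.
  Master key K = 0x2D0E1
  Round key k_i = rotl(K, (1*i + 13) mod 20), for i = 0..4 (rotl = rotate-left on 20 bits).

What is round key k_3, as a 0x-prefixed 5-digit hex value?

0x12D0E

K = 0x2D0E1
k_0 = rotl(K, (1*0+13) mod 20) = rotl(K, 13) = 0xC25A1
k_1 = rotl(K, (1*1+13) mod 20) = rotl(K, 14) = 0x84B43
k_2 = rotl(K, (1*2+13) mod 20) = rotl(K, 15) = 0x09687
k_3 = rotl(K, (1*3+13) mod 20) = rotl(K, 16) = 0x12D0E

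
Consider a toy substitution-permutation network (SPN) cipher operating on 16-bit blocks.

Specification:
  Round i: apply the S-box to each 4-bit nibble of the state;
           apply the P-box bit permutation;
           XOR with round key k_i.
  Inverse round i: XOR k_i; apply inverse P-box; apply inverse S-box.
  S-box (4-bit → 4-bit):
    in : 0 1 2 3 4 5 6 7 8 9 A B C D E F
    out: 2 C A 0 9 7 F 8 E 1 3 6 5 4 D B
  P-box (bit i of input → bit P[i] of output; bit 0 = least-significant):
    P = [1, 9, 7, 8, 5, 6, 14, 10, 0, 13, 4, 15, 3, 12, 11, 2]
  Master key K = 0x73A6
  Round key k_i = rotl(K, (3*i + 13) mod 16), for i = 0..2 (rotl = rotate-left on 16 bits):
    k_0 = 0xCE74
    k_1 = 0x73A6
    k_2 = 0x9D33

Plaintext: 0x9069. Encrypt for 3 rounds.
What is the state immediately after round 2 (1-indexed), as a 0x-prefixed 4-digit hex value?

0x062D

s_0 = plaintext = 0x9069
s_1 = Round(s_0, k_0) = 0xAA1E
s_2 = Round(s_1, k_1) = 0x062D
s_3 = Round(s_2, k_2) = 0x29E2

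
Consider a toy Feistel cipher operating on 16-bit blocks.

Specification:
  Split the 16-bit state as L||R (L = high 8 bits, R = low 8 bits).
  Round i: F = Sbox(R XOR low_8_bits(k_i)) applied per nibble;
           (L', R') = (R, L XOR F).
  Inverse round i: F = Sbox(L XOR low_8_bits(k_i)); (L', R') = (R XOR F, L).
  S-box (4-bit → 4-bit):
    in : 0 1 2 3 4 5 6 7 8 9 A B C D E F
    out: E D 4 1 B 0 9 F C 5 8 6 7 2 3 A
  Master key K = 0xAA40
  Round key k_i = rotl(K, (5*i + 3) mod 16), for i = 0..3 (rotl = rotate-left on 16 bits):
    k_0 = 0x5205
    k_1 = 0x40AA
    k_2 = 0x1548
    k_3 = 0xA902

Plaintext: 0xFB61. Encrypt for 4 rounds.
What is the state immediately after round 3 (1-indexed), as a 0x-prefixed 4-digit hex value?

0x196D

s_0 = plaintext = 0xFB61
s_1 = Round(s_0, k_0) = 0x6160
s_2 = Round(s_1, k_1) = 0x6019
s_3 = Round(s_2, k_2) = 0x196D
s_4 = Round(s_3, k_3) = 0x6D83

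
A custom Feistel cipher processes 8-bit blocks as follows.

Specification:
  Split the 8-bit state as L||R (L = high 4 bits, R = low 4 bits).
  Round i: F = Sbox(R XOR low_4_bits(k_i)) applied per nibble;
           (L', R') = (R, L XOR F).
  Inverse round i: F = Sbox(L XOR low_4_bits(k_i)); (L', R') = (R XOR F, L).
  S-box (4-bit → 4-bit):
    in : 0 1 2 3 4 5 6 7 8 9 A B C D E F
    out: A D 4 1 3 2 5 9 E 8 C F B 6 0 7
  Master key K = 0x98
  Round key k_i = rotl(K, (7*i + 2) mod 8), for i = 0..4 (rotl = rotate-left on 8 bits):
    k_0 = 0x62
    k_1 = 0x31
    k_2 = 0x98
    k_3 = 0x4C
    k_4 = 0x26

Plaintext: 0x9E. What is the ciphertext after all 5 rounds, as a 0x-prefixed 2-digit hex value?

s_0 = plaintext = 0x9E
s_1 = Round(s_0, k_0) = 0xE2
s_2 = Round(s_1, k_1) = 0x2F
s_3 = Round(s_2, k_2) = 0xFB
s_4 = Round(s_3, k_3) = 0xB6
s_5 = Round(s_4, k_4) = 0x61

0x61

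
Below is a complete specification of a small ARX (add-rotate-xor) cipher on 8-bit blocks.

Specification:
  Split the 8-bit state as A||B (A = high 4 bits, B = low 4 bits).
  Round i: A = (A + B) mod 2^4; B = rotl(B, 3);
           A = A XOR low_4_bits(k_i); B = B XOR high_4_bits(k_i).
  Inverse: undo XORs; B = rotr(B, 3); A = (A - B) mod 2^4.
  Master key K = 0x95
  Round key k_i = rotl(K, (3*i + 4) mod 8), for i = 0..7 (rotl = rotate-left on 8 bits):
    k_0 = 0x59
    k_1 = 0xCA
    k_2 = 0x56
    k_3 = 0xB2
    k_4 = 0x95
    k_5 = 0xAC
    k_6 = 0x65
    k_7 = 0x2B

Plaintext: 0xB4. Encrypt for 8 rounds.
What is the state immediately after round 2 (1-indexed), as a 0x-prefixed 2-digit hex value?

0x77

s_0 = plaintext = 0xB4
s_1 = Round(s_0, k_0) = 0x67
s_2 = Round(s_1, k_1) = 0x77
s_3 = Round(s_2, k_2) = 0x8E
s_4 = Round(s_3, k_3) = 0x4C
s_5 = Round(s_4, k_4) = 0x5F
s_6 = Round(s_5, k_5) = 0x85
s_7 = Round(s_6, k_6) = 0x8C
s_8 = Round(s_7, k_7) = 0xF4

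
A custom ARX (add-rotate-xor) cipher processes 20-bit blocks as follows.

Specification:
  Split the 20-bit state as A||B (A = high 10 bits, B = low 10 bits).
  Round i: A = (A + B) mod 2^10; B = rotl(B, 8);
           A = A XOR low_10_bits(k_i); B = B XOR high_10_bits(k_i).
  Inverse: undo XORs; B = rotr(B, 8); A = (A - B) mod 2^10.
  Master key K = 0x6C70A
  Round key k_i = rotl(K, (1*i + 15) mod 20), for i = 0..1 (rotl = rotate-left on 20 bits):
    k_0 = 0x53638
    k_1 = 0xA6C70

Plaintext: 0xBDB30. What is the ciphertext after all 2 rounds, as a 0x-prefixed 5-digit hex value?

0x7BFFB

s_0 = plaintext = 0xBDB30
s_1 = Round(s_0, k_0) = 0x07981
s_2 = Round(s_1, k_1) = 0x7BFFB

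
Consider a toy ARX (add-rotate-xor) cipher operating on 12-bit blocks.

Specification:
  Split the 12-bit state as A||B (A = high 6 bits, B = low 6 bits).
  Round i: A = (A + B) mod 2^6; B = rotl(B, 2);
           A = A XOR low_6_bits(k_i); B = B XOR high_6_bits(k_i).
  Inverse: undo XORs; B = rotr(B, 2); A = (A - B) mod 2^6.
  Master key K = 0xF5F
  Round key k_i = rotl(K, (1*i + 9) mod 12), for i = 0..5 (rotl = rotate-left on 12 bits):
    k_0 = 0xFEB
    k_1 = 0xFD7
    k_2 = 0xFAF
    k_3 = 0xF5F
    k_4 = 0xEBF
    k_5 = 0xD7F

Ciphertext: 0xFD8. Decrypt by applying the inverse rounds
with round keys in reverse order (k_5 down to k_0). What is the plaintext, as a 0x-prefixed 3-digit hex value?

s_0 = ciphertext = 0xFD8
s_1 = InvRound(s_0, k_5) = 0x95B
s_2 = InvRound(s_1, k_4) = 0x098
s_3 = InvRound(s_2, k_3) = 0x119
s_4 = InvRound(s_3, k_2) = 0xCB9
s_5 = InvRound(s_4, k_1) = 0x121
s_6 = InvRound(s_5, k_0) = 0x227

0x227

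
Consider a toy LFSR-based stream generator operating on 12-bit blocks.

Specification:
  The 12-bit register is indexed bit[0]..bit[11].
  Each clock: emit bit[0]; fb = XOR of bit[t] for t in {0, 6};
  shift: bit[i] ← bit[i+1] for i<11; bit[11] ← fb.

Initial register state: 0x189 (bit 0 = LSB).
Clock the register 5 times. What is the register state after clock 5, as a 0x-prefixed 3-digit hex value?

0x78C

reg_0 = 0x189
clock 1: out=1, reg = 0x8C4
clock 2: out=0, reg = 0xC62
clock 3: out=0, reg = 0xE31
clock 4: out=1, reg = 0xF18
clock 5: out=0, reg = 0x78C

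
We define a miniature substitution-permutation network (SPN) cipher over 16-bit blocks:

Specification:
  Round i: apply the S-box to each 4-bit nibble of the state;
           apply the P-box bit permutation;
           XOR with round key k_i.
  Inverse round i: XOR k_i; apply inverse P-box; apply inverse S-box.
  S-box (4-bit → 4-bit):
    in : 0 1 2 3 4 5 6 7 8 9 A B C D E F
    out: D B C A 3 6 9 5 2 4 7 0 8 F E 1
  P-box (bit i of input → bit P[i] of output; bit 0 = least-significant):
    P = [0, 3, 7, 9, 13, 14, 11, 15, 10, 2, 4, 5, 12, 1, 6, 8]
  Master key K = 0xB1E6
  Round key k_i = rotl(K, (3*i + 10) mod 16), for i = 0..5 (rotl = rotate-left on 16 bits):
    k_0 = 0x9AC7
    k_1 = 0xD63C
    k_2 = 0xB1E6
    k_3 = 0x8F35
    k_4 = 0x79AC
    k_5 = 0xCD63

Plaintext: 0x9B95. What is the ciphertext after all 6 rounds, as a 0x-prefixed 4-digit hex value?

0xC37C

s_0 = plaintext = 0x9B95
s_1 = Round(s_0, k_0) = 0x920F
s_2 = Round(s_1, k_1) = 0x7E4D
s_3 = Round(s_2, k_2) = 0xC31B
s_4 = Round(s_3, k_3) = 0x6E11
s_5 = Round(s_4, k_4) = 0x8A91
s_6 = Round(s_5, k_5) = 0xC37C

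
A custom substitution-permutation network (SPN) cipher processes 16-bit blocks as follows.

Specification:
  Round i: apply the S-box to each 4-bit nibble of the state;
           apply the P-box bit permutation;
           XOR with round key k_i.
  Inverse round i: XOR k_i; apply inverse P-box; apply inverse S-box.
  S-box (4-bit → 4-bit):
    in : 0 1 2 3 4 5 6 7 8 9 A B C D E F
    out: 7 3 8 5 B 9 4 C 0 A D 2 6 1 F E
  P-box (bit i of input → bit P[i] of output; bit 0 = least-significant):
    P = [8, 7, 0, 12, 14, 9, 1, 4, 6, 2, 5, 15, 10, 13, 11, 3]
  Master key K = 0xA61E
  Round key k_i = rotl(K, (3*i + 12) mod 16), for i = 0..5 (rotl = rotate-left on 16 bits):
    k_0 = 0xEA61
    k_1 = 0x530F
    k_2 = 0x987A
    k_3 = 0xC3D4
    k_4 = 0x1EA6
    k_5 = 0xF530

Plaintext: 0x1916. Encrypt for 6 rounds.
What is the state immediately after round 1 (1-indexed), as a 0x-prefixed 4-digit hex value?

s_0 = plaintext = 0x1916
s_1 = Round(s_0, k_0) = 0x0C64
s_2 = Round(s_1, k_1) = 0x6EA9
s_3 = Round(s_2, k_2) = 0x408C
s_4 = Round(s_3, k_3) = 0xE739
s_5 = Round(s_4, k_4) = 0xE20C
s_6 = Round(s_5, k_5) = 0x1BBB

0x0C64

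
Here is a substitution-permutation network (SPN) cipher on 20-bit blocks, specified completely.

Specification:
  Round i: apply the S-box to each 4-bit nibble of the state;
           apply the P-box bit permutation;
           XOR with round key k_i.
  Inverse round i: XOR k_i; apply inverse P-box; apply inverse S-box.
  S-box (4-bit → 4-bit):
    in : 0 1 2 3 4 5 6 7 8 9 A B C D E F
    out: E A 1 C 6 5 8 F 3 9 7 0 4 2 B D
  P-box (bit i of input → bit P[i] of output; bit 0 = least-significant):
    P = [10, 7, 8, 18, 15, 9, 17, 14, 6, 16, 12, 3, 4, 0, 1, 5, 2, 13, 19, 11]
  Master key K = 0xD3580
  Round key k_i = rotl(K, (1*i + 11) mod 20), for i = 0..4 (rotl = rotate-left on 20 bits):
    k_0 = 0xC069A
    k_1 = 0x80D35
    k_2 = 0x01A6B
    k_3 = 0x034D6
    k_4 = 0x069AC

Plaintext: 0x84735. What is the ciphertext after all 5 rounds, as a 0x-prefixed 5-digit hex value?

0x4D931

s_0 = plaintext = 0x84735
s_1 = Round(s_0, k_0) = 0xF73D5
s_2 = Round(s_1, k_1) = 0x0120A
s_3 = Round(s_2, k_2) = 0xA758A
s_4 = Round(s_3, k_3) = 0x88321
s_5 = Round(s_4, k_4) = 0x4D931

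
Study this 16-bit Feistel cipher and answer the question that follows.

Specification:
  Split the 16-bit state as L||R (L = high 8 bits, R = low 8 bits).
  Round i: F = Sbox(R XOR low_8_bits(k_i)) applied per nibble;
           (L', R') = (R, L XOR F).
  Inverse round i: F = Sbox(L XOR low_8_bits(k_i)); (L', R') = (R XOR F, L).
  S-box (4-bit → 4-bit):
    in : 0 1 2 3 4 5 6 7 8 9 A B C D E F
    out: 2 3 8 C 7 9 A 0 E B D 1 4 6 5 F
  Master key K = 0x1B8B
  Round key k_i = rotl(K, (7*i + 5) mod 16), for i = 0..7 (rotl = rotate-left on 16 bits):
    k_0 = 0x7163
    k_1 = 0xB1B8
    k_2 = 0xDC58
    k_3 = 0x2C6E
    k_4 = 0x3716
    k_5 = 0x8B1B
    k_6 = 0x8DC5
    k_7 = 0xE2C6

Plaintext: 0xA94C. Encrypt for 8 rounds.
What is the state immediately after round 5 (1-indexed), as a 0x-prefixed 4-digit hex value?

0x4860

s_0 = plaintext = 0xA94C
s_1 = Round(s_0, k_0) = 0x4C26
s_2 = Round(s_1, k_1) = 0x26F9
s_3 = Round(s_2, k_2) = 0xF9F5
s_4 = Round(s_3, k_3) = 0xF548
s_5 = Round(s_4, k_4) = 0x4860
s_6 = Round(s_5, k_5) = 0x6049
s_7 = Round(s_6, k_6) = 0x4984
s_8 = Round(s_7, k_7) = 0x8431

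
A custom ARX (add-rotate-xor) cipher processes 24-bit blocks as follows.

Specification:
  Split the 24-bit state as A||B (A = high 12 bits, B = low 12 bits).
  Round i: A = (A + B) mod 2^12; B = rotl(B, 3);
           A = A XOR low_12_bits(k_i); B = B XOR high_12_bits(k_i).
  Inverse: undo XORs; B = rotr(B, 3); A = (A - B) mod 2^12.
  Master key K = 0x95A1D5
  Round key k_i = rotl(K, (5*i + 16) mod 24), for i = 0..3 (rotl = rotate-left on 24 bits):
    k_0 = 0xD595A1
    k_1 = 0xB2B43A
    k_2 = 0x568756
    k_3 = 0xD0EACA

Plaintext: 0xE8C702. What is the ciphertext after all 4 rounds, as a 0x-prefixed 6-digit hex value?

s_0 = plaintext = 0xE8C702
s_1 = Round(s_0, k_0) = 0x02F54A
s_2 = Round(s_1, k_1) = 0x143179
s_3 = Round(s_2, k_2) = 0x5EAEA0
s_4 = Round(s_3, k_3) = 0xE40809

0xE40809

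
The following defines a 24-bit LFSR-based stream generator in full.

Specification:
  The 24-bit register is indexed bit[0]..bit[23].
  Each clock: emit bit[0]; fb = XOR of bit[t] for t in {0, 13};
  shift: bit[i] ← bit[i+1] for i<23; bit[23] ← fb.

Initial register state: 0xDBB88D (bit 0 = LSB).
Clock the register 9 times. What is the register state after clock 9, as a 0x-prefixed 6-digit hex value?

reg_0 = 0xDBB88D
clock 1: out=1, reg = 0x6DDC46
clock 2: out=0, reg = 0x36EE23
clock 3: out=1, reg = 0x1B7711
clock 4: out=1, reg = 0x0DBB88
clock 5: out=0, reg = 0x86DDC4
clock 6: out=0, reg = 0x436EE2
clock 7: out=0, reg = 0xA1B771
clock 8: out=1, reg = 0x50DBB8
clock 9: out=0, reg = 0x286DDC

0x286DDC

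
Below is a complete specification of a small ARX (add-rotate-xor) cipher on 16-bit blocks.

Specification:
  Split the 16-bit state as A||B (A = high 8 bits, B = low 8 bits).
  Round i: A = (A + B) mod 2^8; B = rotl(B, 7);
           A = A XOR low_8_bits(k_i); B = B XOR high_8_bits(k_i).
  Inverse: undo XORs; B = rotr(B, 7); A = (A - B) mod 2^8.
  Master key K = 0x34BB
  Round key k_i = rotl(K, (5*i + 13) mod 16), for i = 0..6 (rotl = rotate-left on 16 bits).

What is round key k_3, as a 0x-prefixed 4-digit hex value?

0xB34B

K = 0x34BB
k_0 = rotl(K, (5*0+13) mod 16) = rotl(K, 13) = 0x6697
k_1 = rotl(K, (5*1+13) mod 16) = rotl(K, 2) = 0xD2EC
k_2 = rotl(K, (5*2+13) mod 16) = rotl(K, 7) = 0x5D9A
k_3 = rotl(K, (5*3+13) mod 16) = rotl(K, 12) = 0xB34B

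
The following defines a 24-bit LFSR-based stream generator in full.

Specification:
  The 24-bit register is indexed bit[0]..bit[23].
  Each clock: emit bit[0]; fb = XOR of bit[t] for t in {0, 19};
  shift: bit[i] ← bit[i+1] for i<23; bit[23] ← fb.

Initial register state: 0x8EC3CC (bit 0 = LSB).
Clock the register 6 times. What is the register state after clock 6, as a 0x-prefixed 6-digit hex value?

reg_0 = 0x8EC3CC
clock 1: out=0, reg = 0xC761E6
clock 2: out=0, reg = 0x63B0F3
clock 3: out=1, reg = 0xB1D879
clock 4: out=1, reg = 0xD8EC3C
clock 5: out=0, reg = 0xEC761E
clock 6: out=0, reg = 0xF63B0F

0xF63B0F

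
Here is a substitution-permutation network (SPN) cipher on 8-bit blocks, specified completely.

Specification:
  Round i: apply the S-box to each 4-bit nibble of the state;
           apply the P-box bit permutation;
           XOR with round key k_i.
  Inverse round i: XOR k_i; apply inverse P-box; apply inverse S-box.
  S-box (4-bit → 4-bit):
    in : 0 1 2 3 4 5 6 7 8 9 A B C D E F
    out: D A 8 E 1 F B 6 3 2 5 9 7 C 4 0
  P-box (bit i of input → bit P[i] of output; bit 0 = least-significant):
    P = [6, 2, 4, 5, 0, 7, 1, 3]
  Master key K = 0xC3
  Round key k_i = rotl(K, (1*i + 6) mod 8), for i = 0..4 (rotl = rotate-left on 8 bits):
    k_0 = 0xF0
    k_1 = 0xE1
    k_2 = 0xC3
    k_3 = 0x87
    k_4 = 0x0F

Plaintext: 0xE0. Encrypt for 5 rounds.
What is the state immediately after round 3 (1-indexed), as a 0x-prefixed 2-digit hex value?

s_0 = plaintext = 0xE0
s_1 = Round(s_0, k_0) = 0x82
s_2 = Round(s_1, k_1) = 0x40
s_3 = Round(s_2, k_2) = 0xB2
s_4 = Round(s_3, k_3) = 0xAE
s_5 = Round(s_4, k_4) = 0x1C

0xB2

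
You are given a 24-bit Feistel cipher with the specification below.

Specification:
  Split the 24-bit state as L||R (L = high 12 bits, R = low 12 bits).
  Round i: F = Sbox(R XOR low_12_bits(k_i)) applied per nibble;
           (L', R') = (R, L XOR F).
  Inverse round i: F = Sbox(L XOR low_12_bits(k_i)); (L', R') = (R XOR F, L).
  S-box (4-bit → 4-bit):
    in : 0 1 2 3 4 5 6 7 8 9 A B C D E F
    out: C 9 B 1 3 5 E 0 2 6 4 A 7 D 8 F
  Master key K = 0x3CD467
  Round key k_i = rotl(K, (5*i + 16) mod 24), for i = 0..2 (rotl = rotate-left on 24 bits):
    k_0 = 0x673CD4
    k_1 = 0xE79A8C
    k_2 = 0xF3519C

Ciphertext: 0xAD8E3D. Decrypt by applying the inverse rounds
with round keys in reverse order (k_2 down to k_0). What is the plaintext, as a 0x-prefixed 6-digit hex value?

s_0 = ciphertext = 0xAD8E3D
s_1 = InvRound(s_0, k_2) = 0x40EAD8
s_2 = InvRound(s_1, k_1) = 0x2F340E
s_3 = InvRound(s_2, k_0) = 0xCBE2F3

0xCBE2F3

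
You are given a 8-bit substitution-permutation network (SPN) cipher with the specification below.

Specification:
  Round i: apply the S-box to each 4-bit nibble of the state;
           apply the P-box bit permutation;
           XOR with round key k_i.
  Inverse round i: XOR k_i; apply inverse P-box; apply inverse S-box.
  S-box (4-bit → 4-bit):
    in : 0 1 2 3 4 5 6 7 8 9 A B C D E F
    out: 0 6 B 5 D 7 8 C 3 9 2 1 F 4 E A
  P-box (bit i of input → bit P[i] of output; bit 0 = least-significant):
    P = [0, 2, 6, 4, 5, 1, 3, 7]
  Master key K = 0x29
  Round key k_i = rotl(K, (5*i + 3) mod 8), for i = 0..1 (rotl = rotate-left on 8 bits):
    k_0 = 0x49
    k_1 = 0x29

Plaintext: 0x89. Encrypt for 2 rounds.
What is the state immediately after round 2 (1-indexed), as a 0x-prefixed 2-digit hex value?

s_0 = plaintext = 0x89
s_1 = Round(s_0, k_0) = 0x7A
s_2 = Round(s_1, k_1) = 0xA5

0xA5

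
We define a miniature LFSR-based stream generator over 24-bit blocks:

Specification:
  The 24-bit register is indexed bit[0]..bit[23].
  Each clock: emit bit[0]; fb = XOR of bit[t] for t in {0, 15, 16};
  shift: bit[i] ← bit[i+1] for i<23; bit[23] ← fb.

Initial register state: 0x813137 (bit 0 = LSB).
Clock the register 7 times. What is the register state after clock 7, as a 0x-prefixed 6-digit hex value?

0x690262

reg_0 = 0x813137
clock 1: out=1, reg = 0x40989B
clock 2: out=1, reg = 0x204C4D
clock 3: out=1, reg = 0x902626
clock 4: out=0, reg = 0x481313
clock 5: out=1, reg = 0xA40989
clock 6: out=1, reg = 0xD204C4
clock 7: out=0, reg = 0x690262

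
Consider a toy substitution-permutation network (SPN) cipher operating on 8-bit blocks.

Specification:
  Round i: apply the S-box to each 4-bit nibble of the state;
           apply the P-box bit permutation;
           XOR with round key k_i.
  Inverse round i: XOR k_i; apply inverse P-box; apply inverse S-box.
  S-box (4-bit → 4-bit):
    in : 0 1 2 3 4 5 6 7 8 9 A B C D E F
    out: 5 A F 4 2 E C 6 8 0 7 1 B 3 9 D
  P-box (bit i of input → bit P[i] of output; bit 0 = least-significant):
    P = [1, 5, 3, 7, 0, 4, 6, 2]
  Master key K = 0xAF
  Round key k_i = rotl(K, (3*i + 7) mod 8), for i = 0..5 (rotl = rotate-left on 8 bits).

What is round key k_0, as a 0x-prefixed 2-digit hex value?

0xD7

K = 0xAF
k_0 = rotl(K, (3*0+7) mod 8) = rotl(K, 7) = 0xD7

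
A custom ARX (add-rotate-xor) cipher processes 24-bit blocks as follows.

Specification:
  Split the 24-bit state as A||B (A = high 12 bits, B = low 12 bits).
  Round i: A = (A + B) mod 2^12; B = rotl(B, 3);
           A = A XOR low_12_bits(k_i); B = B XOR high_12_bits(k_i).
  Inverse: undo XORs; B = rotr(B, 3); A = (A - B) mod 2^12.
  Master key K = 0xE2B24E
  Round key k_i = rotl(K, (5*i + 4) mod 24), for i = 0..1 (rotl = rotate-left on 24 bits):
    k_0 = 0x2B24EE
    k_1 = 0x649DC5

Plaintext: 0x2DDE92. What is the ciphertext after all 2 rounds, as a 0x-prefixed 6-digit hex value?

s_0 = plaintext = 0x2DDE92
s_1 = Round(s_0, k_0) = 0x581625
s_2 = Round(s_1, k_1) = 0x663762

0x663762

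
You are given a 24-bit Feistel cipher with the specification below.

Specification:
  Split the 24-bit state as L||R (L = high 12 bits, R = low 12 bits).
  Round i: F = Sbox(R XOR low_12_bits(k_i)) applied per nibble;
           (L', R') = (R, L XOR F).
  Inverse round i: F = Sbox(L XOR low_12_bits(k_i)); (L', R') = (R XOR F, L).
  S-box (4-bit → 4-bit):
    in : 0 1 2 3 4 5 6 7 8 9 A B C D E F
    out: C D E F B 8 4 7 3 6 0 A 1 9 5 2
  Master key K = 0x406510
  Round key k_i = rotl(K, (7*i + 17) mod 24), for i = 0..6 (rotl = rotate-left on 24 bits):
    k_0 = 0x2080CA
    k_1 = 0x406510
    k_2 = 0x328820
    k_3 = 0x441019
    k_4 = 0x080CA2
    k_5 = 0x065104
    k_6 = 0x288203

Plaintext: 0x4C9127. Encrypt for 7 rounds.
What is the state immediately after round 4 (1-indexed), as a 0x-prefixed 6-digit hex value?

s_0 = plaintext = 0x4C9127
s_1 = Round(s_0, k_0) = 0x127990
s_2 = Round(s_1, k_1) = 0x99001B
s_3 = Round(s_2, k_2) = 0x01BA6A
s_4 = Round(s_3, k_3) = 0xA6A064
s_5 = Round(s_4, k_4) = 0x064B7E
s_6 = Round(s_5, k_5) = 0xB7E014
s_7 = Round(s_6, k_6) = 0x0145A9

0xA6A064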